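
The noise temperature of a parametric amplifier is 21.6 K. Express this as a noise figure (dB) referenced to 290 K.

0.312 dB

F = 1 + T_e/T₀ = 1 + 21.6/290 = 1.07448
NF = 10 log₁₀(1.07448) = 0.312 dB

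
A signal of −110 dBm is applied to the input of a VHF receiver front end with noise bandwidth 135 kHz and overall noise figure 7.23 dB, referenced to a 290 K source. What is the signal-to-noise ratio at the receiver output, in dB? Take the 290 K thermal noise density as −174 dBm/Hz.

5.5 dB

Noise floor: N = −174 + 10 log₁₀(B) + NF
10 log₁₀(1.35×10⁵) = 51.3 dB
N = −174 + 51.3 + 7.23 = −115.47 dBm
SNR = P_sig − N = −110 − (−115.47) = 5.47 dB → 5.5 dB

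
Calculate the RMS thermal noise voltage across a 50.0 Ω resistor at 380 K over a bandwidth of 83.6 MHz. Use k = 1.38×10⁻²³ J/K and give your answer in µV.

9.36 µV

V_n = √(4kTRB)
4kTRB = 4 × 1.38×10⁻²³ × 380 × 5.00×10¹ × 8.36×10⁷ = 8.77×10⁻¹¹ V²
V_n = √(8.77×10⁻¹¹) = 9.36×10⁻⁶ V = 9.36 µV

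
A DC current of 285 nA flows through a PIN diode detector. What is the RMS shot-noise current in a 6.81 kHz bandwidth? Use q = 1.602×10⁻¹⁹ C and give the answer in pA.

I_n = √(2qI·B)
2qI·B = 2 × 1.602×10⁻¹⁹ × 2.85×10⁻⁷ × 6.81×10³ = 6.22×10⁻²² A²
I_n = √(6.22×10⁻²²) = 2.49×10⁻¹¹ A = 24.9 pA

24.9 pA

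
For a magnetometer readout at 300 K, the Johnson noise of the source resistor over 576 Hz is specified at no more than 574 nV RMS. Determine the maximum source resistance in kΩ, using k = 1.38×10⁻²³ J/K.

Johnson–Nyquist: V_n = √(4kTRB) ⇒ R = V_n² / (4kTB)
4kTB = 4 × 1.38×10⁻²³ × 300 × 5.76×10² = 9.54×10⁻¹⁸
R = (5.74×10⁻⁷)² / 9.54×10⁻¹⁸ = 3.45×10⁴ Ω = 34.5 kΩ

34.5 kΩ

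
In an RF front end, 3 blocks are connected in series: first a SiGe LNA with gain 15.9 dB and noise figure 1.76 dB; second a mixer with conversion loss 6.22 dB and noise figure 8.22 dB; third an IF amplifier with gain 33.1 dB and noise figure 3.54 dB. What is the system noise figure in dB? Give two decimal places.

Convert to linear (a loss of L dB is a gain of −L dB): F_i = 10^(NF_i/10), G_i = 10^(G_i,dB/10)
  Stage 1: F_1 = 10^(1.76/10) = 1.500, G_1 = 10^(15.9/10) = 38.90
  Stage 2: F_2 = 10^(8.22/10) = 6.637, G_2 = 10^(−6.22/10) = 0.2388
  Stage 3: F_3 = 10^(3.54/10) = 2.259, G_3 = 10^(33.1/10) = 2042
Friis cascade:
  F = 1.500 + (6.637 − 1)/38.90 + (2.259 − 1)/9.290 = 1.780
NF = 10 log₁₀(1.780) = 2.50 dB

2.50 dB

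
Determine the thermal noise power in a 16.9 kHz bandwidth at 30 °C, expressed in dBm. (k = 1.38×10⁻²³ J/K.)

−131.5 dBm

T = 30 °C + 273.15 = 303.15 K
P_n = kTB = 1.38×10⁻²³ × 303.15 × 1.69×10⁴ = 7.07×10⁻¹⁷ W
In dBm: 10 log₁₀(7.07×10⁻¹⁷ / 10⁻³) = −131.5 dBm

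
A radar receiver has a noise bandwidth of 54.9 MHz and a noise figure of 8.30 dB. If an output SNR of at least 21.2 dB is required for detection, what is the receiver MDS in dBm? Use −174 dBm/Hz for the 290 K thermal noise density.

−67.1 dBm

Sensitivity = −174 + 10 log₁₀(B) + NF + SNR_min
= −174 + 77.4 + 8.30 + 21.2
= −67.10 dBm → −67.1 dBm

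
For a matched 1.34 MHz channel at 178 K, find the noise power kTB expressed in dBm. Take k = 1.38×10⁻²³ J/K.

−114.8 dBm

P_n = kTB = 1.38×10⁻²³ × 178 × 1.34×10⁶ = 3.29×10⁻¹⁵ W
In dBm: 10 log₁₀(3.29×10⁻¹⁵ / 10⁻³) = −114.8 dBm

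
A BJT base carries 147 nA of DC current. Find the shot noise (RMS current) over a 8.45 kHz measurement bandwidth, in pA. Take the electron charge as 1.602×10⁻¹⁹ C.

19.9 pA

I_n = √(2qI·B)
2qI·B = 2 × 1.602×10⁻¹⁹ × 1.47×10⁻⁷ × 8.45×10³ = 3.98×10⁻²² A²
I_n = √(3.98×10⁻²²) = 1.99×10⁻¹¹ A = 19.9 pA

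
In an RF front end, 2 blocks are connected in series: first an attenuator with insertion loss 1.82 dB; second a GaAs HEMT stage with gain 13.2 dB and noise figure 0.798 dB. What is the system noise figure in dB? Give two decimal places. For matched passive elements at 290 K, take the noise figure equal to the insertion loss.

2.62 dB

Convert to linear (a loss of L dB is a gain of −L dB): F_i = 10^(NF_i/10), G_i = 10^(G_i,dB/10)
  Stage 1: F_1 = 10^(1.82/10) = 1.521, G_1 = 10^(−1.82/10) = 0.6577
  Stage 2: F_2 = 10^(0.798/10) = 1.202, G_2 = 10^(13.2/10) = 20.89
Friis cascade:
  F = 1.521 + (1.202 − 1)/0.6577 = 1.827
NF = 10 log₁₀(1.827) = 2.62 dB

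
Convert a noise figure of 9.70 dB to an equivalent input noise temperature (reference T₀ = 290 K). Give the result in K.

F = 10^(9.70/10) = 9.33254
T_e = (F − 1)·T₀ = (9.33254 − 1) × 290 = 2416 K

2416 K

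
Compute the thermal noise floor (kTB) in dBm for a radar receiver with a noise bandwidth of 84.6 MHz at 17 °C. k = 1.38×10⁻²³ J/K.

T = 17 °C + 273.15 = 290.15 K
P_n = kTB = 1.38×10⁻²³ × 290.15 × 8.46×10⁷ = 3.39×10⁻¹³ W
In dBm: 10 log₁₀(3.39×10⁻¹³ / 10⁻³) = −94.7 dBm

−94.7 dBm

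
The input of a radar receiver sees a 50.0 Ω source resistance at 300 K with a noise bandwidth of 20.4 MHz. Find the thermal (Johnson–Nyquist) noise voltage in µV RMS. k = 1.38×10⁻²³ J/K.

4.11 µV

V_n = √(4kTRB)
4kTRB = 4 × 1.38×10⁻²³ × 300 × 5.00×10¹ × 2.04×10⁷ = 1.69×10⁻¹¹ V²
V_n = √(1.69×10⁻¹¹) = 4.11×10⁻⁶ V = 4.11 µV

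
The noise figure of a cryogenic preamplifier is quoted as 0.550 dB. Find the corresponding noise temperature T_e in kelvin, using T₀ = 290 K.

F = 10^(0.550/10) = 1.13501
T_e = (F − 1)·T₀ = (1.13501 − 1) × 290 = 39.2 K

39.2 K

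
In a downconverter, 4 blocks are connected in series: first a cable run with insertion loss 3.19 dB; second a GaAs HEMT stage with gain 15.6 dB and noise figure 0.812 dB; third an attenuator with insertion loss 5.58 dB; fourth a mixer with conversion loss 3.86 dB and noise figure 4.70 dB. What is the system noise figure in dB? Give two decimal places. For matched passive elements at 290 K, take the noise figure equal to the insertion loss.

4.87 dB

Convert to linear (a loss of L dB is a gain of −L dB): F_i = 10^(NF_i/10), G_i = 10^(G_i,dB/10)
  Stage 1: F_1 = 10^(3.19/10) = 2.084, G_1 = 10^(−3.19/10) = 0.4797
  Stage 2: F_2 = 10^(0.812/10) = 1.206, G_2 = 10^(15.6/10) = 36.31
  Stage 3: F_3 = 10^(5.58/10) = 3.614, G_3 = 10^(−5.58/10) = 0.2767
  Stage 4: F_4 = 10^(4.70/10) = 2.951, G_4 = 10^(−3.86/10) = 0.4111
Friis cascade:
  F = 2.084 + (1.206 − 1)/0.4797 + (3.614 − 1)/17.42 + (2.951 − 1)/4.819 = 3.068
NF = 10 log₁₀(3.068) = 4.87 dB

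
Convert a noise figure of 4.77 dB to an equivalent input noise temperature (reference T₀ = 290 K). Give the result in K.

580 K

F = 10^(4.77/10) = 2.99916
T_e = (F − 1)·T₀ = (2.99916 − 1) × 290 = 580 K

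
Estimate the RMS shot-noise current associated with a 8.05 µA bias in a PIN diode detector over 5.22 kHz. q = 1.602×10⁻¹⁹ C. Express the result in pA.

I_n = √(2qI·B)
2qI·B = 2 × 1.602×10⁻¹⁹ × 8.05×10⁻⁶ × 5.22×10³ = 1.35×10⁻²⁰ A²
I_n = √(1.35×10⁻²⁰) = 1.16×10⁻¹⁰ A = 116 pA

116 pA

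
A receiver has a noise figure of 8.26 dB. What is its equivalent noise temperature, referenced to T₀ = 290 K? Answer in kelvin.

F = 10^(8.26/10) = 6.69885
T_e = (F − 1)·T₀ = (6.69885 − 1) × 290 = 1653 K

1653 K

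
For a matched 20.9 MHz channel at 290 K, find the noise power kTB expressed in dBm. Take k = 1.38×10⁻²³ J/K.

P_n = kTB = 1.38×10⁻²³ × 290 × 2.09×10⁷ = 8.36×10⁻¹⁴ W
In dBm: 10 log₁₀(8.36×10⁻¹⁴ / 10⁻³) = −100.8 dBm

−100.8 dBm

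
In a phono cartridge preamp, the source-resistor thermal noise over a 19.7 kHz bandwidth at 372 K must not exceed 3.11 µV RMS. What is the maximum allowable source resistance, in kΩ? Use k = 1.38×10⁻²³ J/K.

Johnson–Nyquist: V_n = √(4kTRB) ⇒ R = V_n² / (4kTB)
4kTB = 4 × 1.38×10⁻²³ × 372 × 1.97×10⁴ = 4.05×10⁻¹⁶
R = (3.11×10⁻⁶)² / 4.05×10⁻¹⁶ = 2.39×10⁴ Ω = 23.9 kΩ

23.9 kΩ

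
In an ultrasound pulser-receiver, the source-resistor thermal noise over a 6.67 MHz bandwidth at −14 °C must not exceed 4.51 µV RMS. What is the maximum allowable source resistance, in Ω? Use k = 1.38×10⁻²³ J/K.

213 Ω

T = −14 °C + 273.15 = 259.15 K
Johnson–Nyquist: V_n = √(4kTRB) ⇒ R = V_n² / (4kTB)
4kTB = 4 × 1.38×10⁻²³ × 259.15 × 6.67×10⁶ = 9.54×10⁻¹⁴
R = (4.51×10⁻⁶)² / 9.54×10⁻¹⁴ = 2.13×10² Ω = 213 Ω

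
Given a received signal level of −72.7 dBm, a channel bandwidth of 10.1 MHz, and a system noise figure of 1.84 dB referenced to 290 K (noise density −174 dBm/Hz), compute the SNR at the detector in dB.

29.4 dB

Noise floor: N = −174 + 10 log₁₀(B) + NF
10 log₁₀(1.01×10⁷) = 70.04 dB
N = −174 + 70.04 + 1.84 = −102.12 dBm
SNR = P_sig − N = −72.7 − (−102.12) = 29.42 dB → 29.4 dB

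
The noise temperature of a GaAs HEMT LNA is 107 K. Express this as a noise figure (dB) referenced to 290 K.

1.36 dB

F = 1 + T_e/T₀ = 1 + 107/290 = 1.36897
NF = 10 log₁₀(1.36897) = 1.36 dB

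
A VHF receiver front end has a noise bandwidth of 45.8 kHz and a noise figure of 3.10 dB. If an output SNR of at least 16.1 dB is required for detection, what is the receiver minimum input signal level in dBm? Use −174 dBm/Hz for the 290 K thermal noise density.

−108.2 dBm

Sensitivity = −174 + 10 log₁₀(B) + NF + SNR_min
= −174 + 46.61 + 3.10 + 16.1
= −108.19 dBm → −108.2 dBm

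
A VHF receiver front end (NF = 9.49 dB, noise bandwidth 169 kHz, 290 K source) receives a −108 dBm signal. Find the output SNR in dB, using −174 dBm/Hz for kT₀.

Noise floor: N = −174 + 10 log₁₀(B) + NF
10 log₁₀(1.69×10⁵) = 52.28 dB
N = −174 + 52.28 + 9.49 = −112.23 dBm
SNR = P_sig − N = −108 − (−112.23) = 4.23 dB → 4.2 dB

4.2 dB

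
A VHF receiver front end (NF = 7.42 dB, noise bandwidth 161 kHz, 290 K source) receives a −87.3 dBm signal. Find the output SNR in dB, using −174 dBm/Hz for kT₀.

27.2 dB

Noise floor: N = −174 + 10 log₁₀(B) + NF
10 log₁₀(1.61×10⁵) = 52.07 dB
N = −174 + 52.07 + 7.42 = −114.51 dBm
SNR = P_sig − N = −87.3 − (−114.51) = 27.21 dB → 27.2 dB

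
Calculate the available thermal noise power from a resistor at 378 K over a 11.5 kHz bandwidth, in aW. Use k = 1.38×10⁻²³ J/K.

60.0 aW

P_n = kTB = 1.38×10⁻²³ × 378 × 1.15×10⁴ = 6.00×10⁻¹⁷ W = 60.0 aW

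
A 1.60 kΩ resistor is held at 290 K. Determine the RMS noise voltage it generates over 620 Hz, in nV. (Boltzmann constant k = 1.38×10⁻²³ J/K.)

126 nV

V_n = √(4kTRB)
4kTRB = 4 × 1.38×10⁻²³ × 290 × 1.60×10³ × 6.20×10² = 1.59×10⁻¹⁴ V²
V_n = √(1.59×10⁻¹⁴) = 1.26×10⁻⁷ V = 126 nV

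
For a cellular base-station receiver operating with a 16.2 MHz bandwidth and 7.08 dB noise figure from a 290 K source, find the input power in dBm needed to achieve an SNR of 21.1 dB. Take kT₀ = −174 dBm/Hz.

−73.7 dBm

Sensitivity = −174 + 10 log₁₀(B) + NF + SNR_min
= −174 + 72.1 + 7.08 + 21.1
= −73.72 dBm → −73.7 dBm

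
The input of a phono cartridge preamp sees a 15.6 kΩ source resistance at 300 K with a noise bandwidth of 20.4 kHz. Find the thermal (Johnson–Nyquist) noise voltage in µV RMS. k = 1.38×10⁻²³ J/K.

2.30 µV

V_n = √(4kTRB)
4kTRB = 4 × 1.38×10⁻²³ × 300 × 1.56×10⁴ × 2.04×10⁴ = 5.27×10⁻¹² V²
V_n = √(5.27×10⁻¹²) = 2.30×10⁻⁶ V = 2.30 µV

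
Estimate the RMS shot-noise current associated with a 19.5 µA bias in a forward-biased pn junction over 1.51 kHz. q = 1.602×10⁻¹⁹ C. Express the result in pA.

97.1 pA

I_n = √(2qI·B)
2qI·B = 2 × 1.602×10⁻¹⁹ × 1.95×10⁻⁵ × 1.51×10³ = 9.43×10⁻²¹ A²
I_n = √(9.43×10⁻²¹) = 9.71×10⁻¹¹ A = 97.1 pA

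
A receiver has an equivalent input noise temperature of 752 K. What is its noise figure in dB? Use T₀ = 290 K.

F = 1 + T_e/T₀ = 1 + 752/290 = 3.5931
NF = 10 log₁₀(3.5931) = 5.55 dB

5.55 dB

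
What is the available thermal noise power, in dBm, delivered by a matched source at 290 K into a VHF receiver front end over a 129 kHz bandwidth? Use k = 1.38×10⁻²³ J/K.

P_n = kTB = 1.38×10⁻²³ × 290 × 1.29×10⁵ = 5.16×10⁻¹⁶ W
In dBm: 10 log₁₀(5.16×10⁻¹⁶ / 10⁻³) = −122.9 dBm

−122.9 dBm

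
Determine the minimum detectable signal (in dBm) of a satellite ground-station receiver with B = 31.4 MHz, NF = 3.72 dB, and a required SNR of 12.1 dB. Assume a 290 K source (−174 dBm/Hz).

−83.2 dBm

Sensitivity = −174 + 10 log₁₀(B) + NF + SNR_min
= −174 + 74.97 + 3.72 + 12.1
= −83.21 dBm → −83.2 dBm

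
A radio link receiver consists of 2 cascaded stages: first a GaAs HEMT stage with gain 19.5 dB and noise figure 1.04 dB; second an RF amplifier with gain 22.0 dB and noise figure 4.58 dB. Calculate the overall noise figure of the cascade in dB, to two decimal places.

Convert to linear (a loss of L dB is a gain of −L dB): F_i = 10^(NF_i/10), G_i = 10^(G_i,dB/10)
  Stage 1: F_1 = 10^(1.04/10) = 1.271, G_1 = 10^(19.5/10) = 89.13
  Stage 2: F_2 = 10^(4.58/10) = 2.871, G_2 = 10^(22.0/10) = 158.5
Friis cascade:
  F = 1.271 + (2.871 − 1)/89.13 = 1.292
NF = 10 log₁₀(1.292) = 1.11 dB

1.11 dB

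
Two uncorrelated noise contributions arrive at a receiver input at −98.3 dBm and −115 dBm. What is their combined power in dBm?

−98.2 dBm

Convert to linear, add, convert back:
P₁ = 1.48×10⁻¹³ W, P₂ = 3.16×10⁻¹⁵ W
P_tot = 1.51×10⁻¹³ W → 10 log₁₀(P_tot / 10⁻³) = −98.2 dBm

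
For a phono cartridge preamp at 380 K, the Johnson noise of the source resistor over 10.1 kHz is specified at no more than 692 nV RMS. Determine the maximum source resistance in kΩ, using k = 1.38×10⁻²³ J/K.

Johnson–Nyquist: V_n = √(4kTRB) ⇒ R = V_n² / (4kTB)
4kTB = 4 × 1.38×10⁻²³ × 380 × 1.01×10⁴ = 2.12×10⁻¹⁶
R = (6.92×10⁻⁷)² / 2.12×10⁻¹⁶ = 2.26×10³ Ω = 2.26 kΩ

2.26 kΩ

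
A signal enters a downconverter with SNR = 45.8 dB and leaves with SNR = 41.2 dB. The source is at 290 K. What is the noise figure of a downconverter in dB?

4.6 dB

NF (dB) = SNR_in(dB) − SNR_out(dB) when the source is at T₀
NF = 45.8 − 41.2 = 4.6 dB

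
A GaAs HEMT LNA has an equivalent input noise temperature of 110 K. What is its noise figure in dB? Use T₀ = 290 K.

1.40 dB

F = 1 + T_e/T₀ = 1 + 110/290 = 1.37931
NF = 10 log₁₀(1.37931) = 1.40 dB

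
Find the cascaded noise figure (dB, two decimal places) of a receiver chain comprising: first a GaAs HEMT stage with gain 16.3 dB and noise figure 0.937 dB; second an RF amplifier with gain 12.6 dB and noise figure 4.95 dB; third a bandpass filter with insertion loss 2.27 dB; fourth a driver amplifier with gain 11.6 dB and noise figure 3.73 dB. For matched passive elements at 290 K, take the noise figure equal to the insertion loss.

Convert to linear (a loss of L dB is a gain of −L dB): F_i = 10^(NF_i/10), G_i = 10^(G_i,dB/10)
  Stage 1: F_1 = 10^(0.937/10) = 1.241, G_1 = 10^(16.3/10) = 42.66
  Stage 2: F_2 = 10^(4.95/10) = 3.126, G_2 = 10^(12.6/10) = 18.20
  Stage 3: F_3 = 10^(2.27/10) = 1.687, G_3 = 10^(−2.27/10) = 0.5929
  Stage 4: F_4 = 10^(3.73/10) = 2.360, G_4 = 10^(11.6/10) = 14.45
Friis cascade:
  F = 1.241 + (3.126 − 1)/42.66 + (1.687 − 1)/776.2 + (2.360 − 1)/460.3 = 1.294
NF = 10 log₁₀(1.294) = 1.12 dB

1.12 dB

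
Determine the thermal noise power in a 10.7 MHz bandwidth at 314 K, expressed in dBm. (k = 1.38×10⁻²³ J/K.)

P_n = kTB = 1.38×10⁻²³ × 314 × 1.07×10⁷ = 4.64×10⁻¹⁴ W
In dBm: 10 log₁₀(4.64×10⁻¹⁴ / 10⁻³) = −103.3 dBm

−103.3 dBm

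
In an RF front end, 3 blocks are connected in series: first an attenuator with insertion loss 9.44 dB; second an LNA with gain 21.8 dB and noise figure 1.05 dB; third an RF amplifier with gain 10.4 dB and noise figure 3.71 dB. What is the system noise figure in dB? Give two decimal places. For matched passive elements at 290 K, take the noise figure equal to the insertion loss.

Convert to linear (a loss of L dB is a gain of −L dB): F_i = 10^(NF_i/10), G_i = 10^(G_i,dB/10)
  Stage 1: F_1 = 10^(9.44/10) = 8.790, G_1 = 10^(−9.44/10) = 0.1138
  Stage 2: F_2 = 10^(1.05/10) = 1.274, G_2 = 10^(21.8/10) = 151.4
  Stage 3: F_3 = 10^(3.71/10) = 2.350, G_3 = 10^(10.4/10) = 10.96
Friis cascade:
  F = 8.790 + (1.274 − 1)/0.1138 + (2.350 − 1)/17.22 = 11.27
NF = 10 log₁₀(11.27) = 10.52 dB

10.52 dB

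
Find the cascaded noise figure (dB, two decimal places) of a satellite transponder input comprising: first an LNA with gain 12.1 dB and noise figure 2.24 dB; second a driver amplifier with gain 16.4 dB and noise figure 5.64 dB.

Convert to linear (a loss of L dB is a gain of −L dB): F_i = 10^(NF_i/10), G_i = 10^(G_i,dB/10)
  Stage 1: F_1 = 10^(2.24/10) = 1.675, G_1 = 10^(12.1/10) = 16.22
  Stage 2: F_2 = 10^(5.64/10) = 3.664, G_2 = 10^(16.4/10) = 43.65
Friis cascade:
  F = 1.675 + (3.664 − 1)/16.22 = 1.839
NF = 10 log₁₀(1.839) = 2.65 dB

2.65 dB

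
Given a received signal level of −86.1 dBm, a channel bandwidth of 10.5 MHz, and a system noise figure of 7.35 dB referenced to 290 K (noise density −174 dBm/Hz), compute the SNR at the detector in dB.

Noise floor: N = −174 + 10 log₁₀(B) + NF
10 log₁₀(1.05×10⁷) = 70.21 dB
N = −174 + 70.21 + 7.35 = −96.44 dBm
SNR = P_sig − N = −86.1 − (−96.44) = 10.34 dB → 10.3 dB

10.3 dB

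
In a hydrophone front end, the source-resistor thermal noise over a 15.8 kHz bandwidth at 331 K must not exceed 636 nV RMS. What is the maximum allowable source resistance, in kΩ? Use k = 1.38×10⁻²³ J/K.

1.40 kΩ

Johnson–Nyquist: V_n = √(4kTRB) ⇒ R = V_n² / (4kTB)
4kTB = 4 × 1.38×10⁻²³ × 331 × 1.58×10⁴ = 2.89×10⁻¹⁶
R = (6.36×10⁻⁷)² / 2.89×10⁻¹⁶ = 1.40×10³ Ω = 1.40 kΩ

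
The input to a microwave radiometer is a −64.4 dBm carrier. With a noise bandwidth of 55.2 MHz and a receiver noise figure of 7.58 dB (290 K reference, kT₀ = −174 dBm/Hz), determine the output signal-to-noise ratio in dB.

Noise floor: N = −174 + 10 log₁₀(B) + NF
10 log₁₀(5.52×10⁷) = 77.42 dB
N = −174 + 77.42 + 7.58 = −89.00 dBm
SNR = P_sig − N = −64.4 − (−89.00) = 24.60 dB → 24.6 dB

24.6 dB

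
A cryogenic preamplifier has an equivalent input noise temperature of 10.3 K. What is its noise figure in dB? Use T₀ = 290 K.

F = 1 + T_e/T₀ = 1 + 10.3/290 = 1.03552
NF = 10 log₁₀(1.03552) = 0.152 dB

0.152 dB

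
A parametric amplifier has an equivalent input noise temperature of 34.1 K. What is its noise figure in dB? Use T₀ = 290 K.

0.483 dB

F = 1 + T_e/T₀ = 1 + 34.1/290 = 1.11759
NF = 10 log₁₀(1.11759) = 0.483 dB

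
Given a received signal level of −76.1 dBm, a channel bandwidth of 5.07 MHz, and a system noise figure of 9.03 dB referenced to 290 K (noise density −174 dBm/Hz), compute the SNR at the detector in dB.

Noise floor: N = −174 + 10 log₁₀(B) + NF
10 log₁₀(5.07×10⁶) = 67.05 dB
N = −174 + 67.05 + 9.03 = −97.92 dBm
SNR = P_sig − N = −76.1 − (−97.92) = 21.82 dB → 21.8 dB

21.8 dB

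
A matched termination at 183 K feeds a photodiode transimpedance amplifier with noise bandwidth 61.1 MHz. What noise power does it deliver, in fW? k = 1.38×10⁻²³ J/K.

154 fW

P_n = kTB = 1.38×10⁻²³ × 183 × 6.11×10⁷ = 1.54×10⁻¹³ W = 154 fW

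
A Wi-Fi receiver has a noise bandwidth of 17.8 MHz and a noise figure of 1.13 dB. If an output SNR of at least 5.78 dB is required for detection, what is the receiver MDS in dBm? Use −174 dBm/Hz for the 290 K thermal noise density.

Sensitivity = −174 + 10 log₁₀(B) + NF + SNR_min
= −174 + 72.5 + 1.13 + 5.78
= −94.59 dBm → −94.6 dBm

−94.6 dBm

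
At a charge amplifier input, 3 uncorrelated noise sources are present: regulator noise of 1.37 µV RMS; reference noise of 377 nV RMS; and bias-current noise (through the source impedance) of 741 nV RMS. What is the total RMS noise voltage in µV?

Uncorrelated sources add in power (mean-square): V_tot = √(ΣV_i²)
V_tot = √[(1.37×10⁻⁶)² + (3.77×10⁻⁷)² + (7.41×10⁻⁷)²] = 1.60×10⁻⁶ V = 1.60 µV

1.60 µV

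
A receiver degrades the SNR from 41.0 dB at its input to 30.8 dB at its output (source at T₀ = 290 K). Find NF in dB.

10.2 dB

NF (dB) = SNR_in(dB) − SNR_out(dB) when the source is at T₀
NF = 41.0 − 30.8 = 10.2 dB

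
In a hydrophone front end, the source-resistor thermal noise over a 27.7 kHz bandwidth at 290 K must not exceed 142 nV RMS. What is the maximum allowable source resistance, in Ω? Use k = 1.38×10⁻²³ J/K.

45.5 Ω

Johnson–Nyquist: V_n = √(4kTRB) ⇒ R = V_n² / (4kTB)
4kTB = 4 × 1.38×10⁻²³ × 290 × 2.77×10⁴ = 4.43×10⁻¹⁶
R = (1.42×10⁻⁷)² / 4.43×10⁻¹⁶ = 4.55×10¹ Ω = 45.5 Ω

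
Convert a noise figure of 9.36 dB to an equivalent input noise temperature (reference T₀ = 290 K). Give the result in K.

F = 10^(9.36/10) = 8.62979
T_e = (F − 1)·T₀ = (8.62979 − 1) × 290 = 2213 K

2213 K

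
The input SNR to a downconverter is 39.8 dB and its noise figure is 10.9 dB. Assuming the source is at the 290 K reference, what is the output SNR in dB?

By definition F = SNR_in/SNR_out, so in dB: SNR_out = SNR_in − NF
SNR_out = 39.8 − 10.9 = 28.9 dB

28.9 dB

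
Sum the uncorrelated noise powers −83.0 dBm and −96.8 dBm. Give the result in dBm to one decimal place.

−82.8 dBm

Convert to linear, add, convert back:
P₁ = 5.01×10⁻¹² W, P₂ = 2.09×10⁻¹³ W
P_tot = 5.22×10⁻¹² W → 10 log₁₀(P_tot / 10⁻³) = −82.8 dBm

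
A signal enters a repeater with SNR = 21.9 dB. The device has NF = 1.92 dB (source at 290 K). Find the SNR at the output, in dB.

19.98 dB

By definition F = SNR_in/SNR_out, so in dB: SNR_out = SNR_in − NF
SNR_out = 21.9 − 1.92 = 19.98 dB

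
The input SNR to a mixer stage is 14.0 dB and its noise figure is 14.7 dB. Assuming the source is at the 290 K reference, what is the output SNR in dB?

By definition F = SNR_in/SNR_out, so in dB: SNR_out = SNR_in − NF
SNR_out = 14.0 − 14.7 = −0.7 dB

−0.7 dB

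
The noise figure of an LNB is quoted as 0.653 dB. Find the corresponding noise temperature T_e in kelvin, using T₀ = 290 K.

F = 10^(0.653/10) = 1.16225
T_e = (F − 1)·T₀ = (1.16225 − 1) × 290 = 47.1 K

47.1 K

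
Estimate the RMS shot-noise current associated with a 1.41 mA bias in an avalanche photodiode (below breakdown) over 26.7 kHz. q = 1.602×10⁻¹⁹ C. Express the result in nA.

3.47 nA

I_n = √(2qI·B)
2qI·B = 2 × 1.602×10⁻¹⁹ × 1.41×10⁻³ × 2.67×10⁴ = 1.21×10⁻¹⁷ A²
I_n = √(1.21×10⁻¹⁷) = 3.47×10⁻⁹ A = 3.47 nA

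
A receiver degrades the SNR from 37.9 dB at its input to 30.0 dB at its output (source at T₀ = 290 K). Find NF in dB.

7.9 dB

NF (dB) = SNR_in(dB) − SNR_out(dB) when the source is at T₀
NF = 37.9 − 30.0 = 7.9 dB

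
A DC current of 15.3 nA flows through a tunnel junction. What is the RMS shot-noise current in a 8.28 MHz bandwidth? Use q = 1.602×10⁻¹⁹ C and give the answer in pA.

201 pA

I_n = √(2qI·B)
2qI·B = 2 × 1.602×10⁻¹⁹ × 1.53×10⁻⁸ × 8.28×10⁶ = 4.06×10⁻²⁰ A²
I_n = √(4.06×10⁻²⁰) = 2.01×10⁻¹⁰ A = 201 pA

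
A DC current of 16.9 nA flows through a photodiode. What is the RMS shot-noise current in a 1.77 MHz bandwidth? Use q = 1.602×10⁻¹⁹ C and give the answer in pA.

97.9 pA

I_n = √(2qI·B)
2qI·B = 2 × 1.602×10⁻¹⁹ × 1.69×10⁻⁸ × 1.77×10⁶ = 9.58×10⁻²¹ A²
I_n = √(9.58×10⁻²¹) = 9.79×10⁻¹¹ A = 97.9 pA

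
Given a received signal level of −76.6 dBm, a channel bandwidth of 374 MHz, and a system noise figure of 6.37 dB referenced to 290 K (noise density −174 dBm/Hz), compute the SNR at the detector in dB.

5.3 dB

Noise floor: N = −174 + 10 log₁₀(B) + NF
10 log₁₀(3.74×10⁸) = 85.73 dB
N = −174 + 85.73 + 6.37 = −81.90 dBm
SNR = P_sig − N = −76.6 − (−81.90) = 5.30 dB → 5.3 dB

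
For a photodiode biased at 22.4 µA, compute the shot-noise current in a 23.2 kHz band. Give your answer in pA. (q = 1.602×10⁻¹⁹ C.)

I_n = √(2qI·B)
2qI·B = 2 × 1.602×10⁻¹⁹ × 2.24×10⁻⁵ × 2.32×10⁴ = 1.67×10⁻¹⁹ A²
I_n = √(1.67×10⁻¹⁹) = 4.08×10⁻¹⁰ A = 408 pA

408 pA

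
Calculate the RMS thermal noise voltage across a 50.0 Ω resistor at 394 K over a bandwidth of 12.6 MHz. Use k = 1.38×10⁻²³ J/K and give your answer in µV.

3.70 µV

V_n = √(4kTRB)
4kTRB = 4 × 1.38×10⁻²³ × 394 × 5.00×10¹ × 1.26×10⁷ = 1.37×10⁻¹¹ V²
V_n = √(1.37×10⁻¹¹) = 3.70×10⁻⁶ V = 3.70 µV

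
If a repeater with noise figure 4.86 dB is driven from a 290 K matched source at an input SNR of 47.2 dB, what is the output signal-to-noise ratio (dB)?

42.34 dB

By definition F = SNR_in/SNR_out, so in dB: SNR_out = SNR_in − NF
SNR_out = 47.2 − 4.86 = 42.34 dB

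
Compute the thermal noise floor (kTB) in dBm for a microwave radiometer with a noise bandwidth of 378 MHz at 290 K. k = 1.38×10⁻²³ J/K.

P_n = kTB = 1.38×10⁻²³ × 290 × 3.78×10⁸ = 1.51×10⁻¹² W
In dBm: 10 log₁₀(1.51×10⁻¹² / 10⁻³) = −88.2 dBm

−88.2 dBm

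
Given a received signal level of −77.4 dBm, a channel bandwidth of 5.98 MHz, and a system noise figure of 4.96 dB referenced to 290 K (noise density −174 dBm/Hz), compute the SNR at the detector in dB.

Noise floor: N = −174 + 10 log₁₀(B) + NF
10 log₁₀(5.98×10⁶) = 67.77 dB
N = −174 + 67.77 + 4.96 = −101.27 dBm
SNR = P_sig − N = −77.4 − (−101.27) = 23.87 dB → 23.9 dB

23.9 dB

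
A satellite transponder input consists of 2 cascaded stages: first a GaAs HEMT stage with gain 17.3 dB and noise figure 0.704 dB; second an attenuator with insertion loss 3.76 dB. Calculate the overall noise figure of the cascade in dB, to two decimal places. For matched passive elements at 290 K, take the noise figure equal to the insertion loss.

0.80 dB

Convert to linear (a loss of L dB is a gain of −L dB): F_i = 10^(NF_i/10), G_i = 10^(G_i,dB/10)
  Stage 1: F_1 = 10^(0.704/10) = 1.176, G_1 = 10^(17.3/10) = 53.70
  Stage 2: F_2 = 10^(3.76/10) = 2.377, G_2 = 10^(−3.76/10) = 0.4207
Friis cascade:
  F = 1.176 + (2.377 − 1)/53.70 = 1.202
NF = 10 log₁₀(1.202) = 0.80 dB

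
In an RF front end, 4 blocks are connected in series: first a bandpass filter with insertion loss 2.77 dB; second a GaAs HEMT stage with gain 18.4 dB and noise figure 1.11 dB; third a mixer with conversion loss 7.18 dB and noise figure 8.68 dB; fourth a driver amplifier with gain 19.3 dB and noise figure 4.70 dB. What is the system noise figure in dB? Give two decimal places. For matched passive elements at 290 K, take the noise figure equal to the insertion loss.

Convert to linear (a loss of L dB is a gain of −L dB): F_i = 10^(NF_i/10), G_i = 10^(G_i,dB/10)
  Stage 1: F_1 = 10^(2.77/10) = 1.892, G_1 = 10^(−2.77/10) = 0.5284
  Stage 2: F_2 = 10^(1.11/10) = 1.291, G_2 = 10^(18.4/10) = 69.18
  Stage 3: F_3 = 10^(8.68/10) = 7.379, G_3 = 10^(−7.18/10) = 0.1914
  Stage 4: F_4 = 10^(4.70/10) = 2.951, G_4 = 10^(19.3/10) = 85.11
Friis cascade:
  F = 1.892 + (1.291 − 1)/0.5284 + (7.379 − 1)/36.56 + (2.951 − 1)/6.998 = 2.897
NF = 10 log₁₀(2.897) = 4.62 dB

4.62 dB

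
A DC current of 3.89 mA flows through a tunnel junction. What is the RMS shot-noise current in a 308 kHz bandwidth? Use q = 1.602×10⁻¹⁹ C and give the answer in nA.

I_n = √(2qI·B)
2qI·B = 2 × 1.602×10⁻¹⁹ × 3.89×10⁻³ × 3.08×10⁵ = 3.84×10⁻¹⁶ A²
I_n = √(3.84×10⁻¹⁶) = 1.96×10⁻⁸ A = 19.6 nA

19.6 nA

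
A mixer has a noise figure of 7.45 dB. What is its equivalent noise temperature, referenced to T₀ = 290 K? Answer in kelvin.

1322 K

F = 10^(7.45/10) = 5.55904
T_e = (F − 1)·T₀ = (5.55904 − 1) × 290 = 1322 K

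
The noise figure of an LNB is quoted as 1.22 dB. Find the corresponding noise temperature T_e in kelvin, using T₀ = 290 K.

94.1 K

F = 10^(1.22/10) = 1.32434
T_e = (F − 1)·T₀ = (1.32434 − 1) × 290 = 94.1 K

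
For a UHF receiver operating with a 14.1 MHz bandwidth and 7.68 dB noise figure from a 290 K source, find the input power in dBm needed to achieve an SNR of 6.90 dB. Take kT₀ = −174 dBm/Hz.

Sensitivity = −174 + 10 log₁₀(B) + NF + SNR_min
= −174 + 71.49 + 7.68 + 6.90
= −87.93 dBm → −87.9 dBm

−87.9 dBm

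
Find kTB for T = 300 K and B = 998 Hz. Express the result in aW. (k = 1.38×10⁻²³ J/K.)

P_n = kTB = 1.38×10⁻²³ × 300 × 9.98×10² = 4.13×10⁻¹⁸ W = 4.13 aW

4.13 aW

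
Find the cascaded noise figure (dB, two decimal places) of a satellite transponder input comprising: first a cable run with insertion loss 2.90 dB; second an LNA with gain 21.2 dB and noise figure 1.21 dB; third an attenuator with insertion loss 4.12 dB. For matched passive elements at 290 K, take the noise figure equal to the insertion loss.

4.15 dB

Convert to linear (a loss of L dB is a gain of −L dB): F_i = 10^(NF_i/10), G_i = 10^(G_i,dB/10)
  Stage 1: F_1 = 10^(2.90/10) = 1.950, G_1 = 10^(−2.90/10) = 0.5129
  Stage 2: F_2 = 10^(1.21/10) = 1.321, G_2 = 10^(21.2/10) = 131.8
  Stage 3: F_3 = 10^(4.12/10) = 2.582, G_3 = 10^(−4.12/10) = 0.3873
Friis cascade:
  F = 1.950 + (1.321 − 1)/0.5129 + (2.582 − 1)/67.61 = 2.600
NF = 10 log₁₀(2.600) = 4.15 dB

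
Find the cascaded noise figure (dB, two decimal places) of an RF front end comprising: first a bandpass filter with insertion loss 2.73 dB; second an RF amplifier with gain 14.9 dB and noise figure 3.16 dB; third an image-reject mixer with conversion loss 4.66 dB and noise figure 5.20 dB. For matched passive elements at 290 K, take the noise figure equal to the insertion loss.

Convert to linear (a loss of L dB is a gain of −L dB): F_i = 10^(NF_i/10), G_i = 10^(G_i,dB/10)
  Stage 1: F_1 = 10^(2.73/10) = 1.875, G_1 = 10^(−2.73/10) = 0.5333
  Stage 2: F_2 = 10^(3.16/10) = 2.070, G_2 = 10^(14.9/10) = 30.90
  Stage 3: F_3 = 10^(5.20/10) = 3.311, G_3 = 10^(−4.66/10) = 0.3420
Friis cascade:
  F = 1.875 + (2.070 − 1)/0.5333 + (3.311 − 1)/16.48 = 4.022
NF = 10 log₁₀(4.022) = 6.04 dB

6.04 dB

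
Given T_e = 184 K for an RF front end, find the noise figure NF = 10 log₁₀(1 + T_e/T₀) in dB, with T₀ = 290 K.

2.13 dB

F = 1 + T_e/T₀ = 1 + 184/290 = 1.63448
NF = 10 log₁₀(1.63448) = 2.13 dB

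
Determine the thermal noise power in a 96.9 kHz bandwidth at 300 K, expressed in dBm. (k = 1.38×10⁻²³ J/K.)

−124.0 dBm

P_n = kTB = 1.38×10⁻²³ × 300 × 9.69×10⁴ = 4.01×10⁻¹⁶ W
In dBm: 10 log₁₀(4.01×10⁻¹⁶ / 10⁻³) = −124.0 dBm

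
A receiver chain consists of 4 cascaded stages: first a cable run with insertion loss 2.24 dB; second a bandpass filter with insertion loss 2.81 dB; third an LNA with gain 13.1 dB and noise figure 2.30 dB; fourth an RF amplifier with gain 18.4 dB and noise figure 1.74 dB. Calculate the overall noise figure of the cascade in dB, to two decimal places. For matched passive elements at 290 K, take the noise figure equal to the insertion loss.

Convert to linear (a loss of L dB is a gain of −L dB): F_i = 10^(NF_i/10), G_i = 10^(G_i,dB/10)
  Stage 1: F_1 = 10^(2.24/10) = 1.675, G_1 = 10^(−2.24/10) = 0.5970
  Stage 2: F_2 = 10^(2.81/10) = 1.910, G_2 = 10^(−2.81/10) = 0.5236
  Stage 3: F_3 = 10^(2.30/10) = 1.698, G_3 = 10^(13.1/10) = 20.42
  Stage 4: F_4 = 10^(1.74/10) = 1.493, G_4 = 10^(18.4/10) = 69.18
Friis cascade:
  F = 1.675 + (1.910 − 1)/0.5970 + (1.698 − 1)/0.3126 + (1.493 − 1)/6.383 = 5.510
NF = 10 log₁₀(5.510) = 7.41 dB

7.41 dB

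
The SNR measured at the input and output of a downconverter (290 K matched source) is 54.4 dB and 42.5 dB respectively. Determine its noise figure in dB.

11.9 dB

NF (dB) = SNR_in(dB) − SNR_out(dB) when the source is at T₀
NF = 54.4 − 42.5 = 11.9 dB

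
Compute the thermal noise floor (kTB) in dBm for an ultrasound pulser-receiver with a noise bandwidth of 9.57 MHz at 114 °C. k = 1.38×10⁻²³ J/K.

−102.9 dBm

T = 114 °C + 273.15 = 387.15 K
P_n = kTB = 1.38×10⁻²³ × 387.15 × 9.57×10⁶ = 5.11×10⁻¹⁴ W
In dBm: 10 log₁₀(5.11×10⁻¹⁴ / 10⁻³) = −102.9 dBm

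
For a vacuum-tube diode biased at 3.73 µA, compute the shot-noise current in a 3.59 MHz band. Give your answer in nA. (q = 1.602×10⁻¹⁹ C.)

I_n = √(2qI·B)
2qI·B = 2 × 1.602×10⁻¹⁹ × 3.73×10⁻⁶ × 3.59×10⁶ = 4.29×10⁻¹⁸ A²
I_n = √(4.29×10⁻¹⁸) = 2.07×10⁻⁹ A = 2.07 nA

2.07 nA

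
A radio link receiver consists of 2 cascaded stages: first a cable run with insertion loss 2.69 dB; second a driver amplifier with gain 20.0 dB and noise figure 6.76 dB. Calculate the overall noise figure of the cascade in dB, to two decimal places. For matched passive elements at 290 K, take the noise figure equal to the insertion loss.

9.45 dB

Convert to linear (a loss of L dB is a gain of −L dB): F_i = 10^(NF_i/10), G_i = 10^(G_i,dB/10)
  Stage 1: F_1 = 10^(2.69/10) = 1.858, G_1 = 10^(−2.69/10) = 0.5383
  Stage 2: F_2 = 10^(6.76/10) = 4.742, G_2 = 10^(20.0/10) = 100.0
Friis cascade:
  F = 1.858 + (4.742 − 1)/0.5383 = 8.810
NF = 10 log₁₀(8.810) = 9.45 dB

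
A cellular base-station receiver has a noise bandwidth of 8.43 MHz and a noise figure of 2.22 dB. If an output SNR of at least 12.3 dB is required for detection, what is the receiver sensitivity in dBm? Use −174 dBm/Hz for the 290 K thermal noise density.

Sensitivity = −174 + 10 log₁₀(B) + NF + SNR_min
= −174 + 69.26 + 2.22 + 12.3
= −90.22 dBm → −90.2 dBm

−90.2 dBm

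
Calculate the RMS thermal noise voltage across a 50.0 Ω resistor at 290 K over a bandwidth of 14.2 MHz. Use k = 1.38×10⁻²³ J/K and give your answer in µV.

V_n = √(4kTRB)
4kTRB = 4 × 1.38×10⁻²³ × 290 × 5.00×10¹ × 1.42×10⁷ = 1.14×10⁻¹¹ V²
V_n = √(1.14×10⁻¹¹) = 3.37×10⁻⁶ V = 3.37 µV

3.37 µV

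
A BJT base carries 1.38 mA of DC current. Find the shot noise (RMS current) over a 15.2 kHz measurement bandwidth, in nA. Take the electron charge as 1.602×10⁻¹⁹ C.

2.59 nA

I_n = √(2qI·B)
2qI·B = 2 × 1.602×10⁻¹⁹ × 1.38×10⁻³ × 1.52×10⁴ = 6.72×10⁻¹⁸ A²
I_n = √(6.72×10⁻¹⁸) = 2.59×10⁻⁹ A = 2.59 nA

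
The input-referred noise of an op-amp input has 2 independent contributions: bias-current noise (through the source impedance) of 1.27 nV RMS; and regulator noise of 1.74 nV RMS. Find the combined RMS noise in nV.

2.15 nV

Uncorrelated sources add in power (mean-square): V_tot = √(ΣV_i²)
V_tot = √[(1.27×10⁻⁹)² + (1.74×10⁻⁹)²] = 2.15×10⁻⁹ V = 2.15 nV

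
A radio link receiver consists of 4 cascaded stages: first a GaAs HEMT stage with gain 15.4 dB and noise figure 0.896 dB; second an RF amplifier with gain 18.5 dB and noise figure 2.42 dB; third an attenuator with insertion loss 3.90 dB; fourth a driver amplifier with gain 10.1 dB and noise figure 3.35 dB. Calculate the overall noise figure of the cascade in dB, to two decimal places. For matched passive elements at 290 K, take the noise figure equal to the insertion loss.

0.98 dB

Convert to linear (a loss of L dB is a gain of −L dB): F_i = 10^(NF_i/10), G_i = 10^(G_i,dB/10)
  Stage 1: F_1 = 10^(0.896/10) = 1.229, G_1 = 10^(15.4/10) = 34.67
  Stage 2: F_2 = 10^(2.42/10) = 1.746, G_2 = 10^(18.5/10) = 70.79
  Stage 3: F_3 = 10^(3.90/10) = 2.455, G_3 = 10^(−3.90/10) = 0.4074
  Stage 4: F_4 = 10^(3.35/10) = 2.163, G_4 = 10^(10.1/10) = 10.23
Friis cascade:
  F = 1.229 + (1.746 − 1)/34.67 + (2.455 − 1)/2455 + (2.163 − 1)/1000 = 1.252
NF = 10 log₁₀(1.252) = 0.98 dB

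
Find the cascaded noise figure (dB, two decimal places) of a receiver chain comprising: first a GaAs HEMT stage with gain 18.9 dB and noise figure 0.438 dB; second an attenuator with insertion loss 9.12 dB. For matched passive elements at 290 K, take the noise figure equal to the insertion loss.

0.79 dB

Convert to linear (a loss of L dB is a gain of −L dB): F_i = 10^(NF_i/10), G_i = 10^(G_i,dB/10)
  Stage 1: F_1 = 10^(0.438/10) = 1.106, G_1 = 10^(18.9/10) = 77.62
  Stage 2: F_2 = 10^(9.12/10) = 8.166, G_2 = 10^(−9.12/10) = 0.1225
Friis cascade:
  F = 1.106 + (8.166 − 1)/77.62 = 1.198
NF = 10 log₁₀(1.198) = 0.79 dB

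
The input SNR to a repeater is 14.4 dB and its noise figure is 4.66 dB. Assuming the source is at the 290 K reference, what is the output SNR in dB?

By definition F = SNR_in/SNR_out, so in dB: SNR_out = SNR_in − NF
SNR_out = 14.4 − 4.66 = 9.74 dB

9.74 dB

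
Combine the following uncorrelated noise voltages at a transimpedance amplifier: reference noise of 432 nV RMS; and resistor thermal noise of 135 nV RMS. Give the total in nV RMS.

Uncorrelated sources add in power (mean-square): V_tot = √(ΣV_i²)
V_tot = √[(4.32×10⁻⁷)² + (1.35×10⁻⁷)²] = 4.53×10⁻⁷ V = 453 nV

453 nV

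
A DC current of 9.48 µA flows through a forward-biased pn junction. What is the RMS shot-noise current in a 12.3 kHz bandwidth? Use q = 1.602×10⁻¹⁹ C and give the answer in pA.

193 pA

I_n = √(2qI·B)
2qI·B = 2 × 1.602×10⁻¹⁹ × 9.48×10⁻⁶ × 1.23×10⁴ = 3.74×10⁻²⁰ A²
I_n = √(3.74×10⁻²⁰) = 1.93×10⁻¹⁰ A = 193 pA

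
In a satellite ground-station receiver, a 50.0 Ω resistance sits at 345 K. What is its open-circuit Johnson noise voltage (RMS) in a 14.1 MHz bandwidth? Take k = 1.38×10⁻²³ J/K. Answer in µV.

V_n = √(4kTRB)
4kTRB = 4 × 1.38×10⁻²³ × 345 × 5.00×10¹ × 1.41×10⁷ = 1.34×10⁻¹¹ V²
V_n = √(1.34×10⁻¹¹) = 3.66×10⁻⁶ V = 3.66 µV

3.66 µV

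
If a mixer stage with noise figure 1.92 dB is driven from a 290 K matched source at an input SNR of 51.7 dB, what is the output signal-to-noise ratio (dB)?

By definition F = SNR_in/SNR_out, so in dB: SNR_out = SNR_in − NF
SNR_out = 51.7 − 1.92 = 49.78 dB

49.78 dB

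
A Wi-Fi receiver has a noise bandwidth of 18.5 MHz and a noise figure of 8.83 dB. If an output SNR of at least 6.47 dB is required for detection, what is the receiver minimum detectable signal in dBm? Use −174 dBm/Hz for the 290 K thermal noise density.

−86.0 dBm

Sensitivity = −174 + 10 log₁₀(B) + NF + SNR_min
= −174 + 72.67 + 8.83 + 6.47
= −86.03 dBm → −86.0 dBm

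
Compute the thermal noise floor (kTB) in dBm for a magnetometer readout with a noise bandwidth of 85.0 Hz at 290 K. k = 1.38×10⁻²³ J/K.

−154.7 dBm

P_n = kTB = 1.38×10⁻²³ × 290 × 8.50×10¹ = 3.40×10⁻¹⁹ W
In dBm: 10 log₁₀(3.40×10⁻¹⁹ / 10⁻³) = −154.7 dBm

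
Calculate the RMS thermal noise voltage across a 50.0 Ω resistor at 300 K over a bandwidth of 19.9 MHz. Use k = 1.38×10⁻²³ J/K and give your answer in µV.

4.06 µV

V_n = √(4kTRB)
4kTRB = 4 × 1.38×10⁻²³ × 300 × 5.00×10¹ × 1.99×10⁷ = 1.65×10⁻¹¹ V²
V_n = √(1.65×10⁻¹¹) = 4.06×10⁻⁶ V = 4.06 µV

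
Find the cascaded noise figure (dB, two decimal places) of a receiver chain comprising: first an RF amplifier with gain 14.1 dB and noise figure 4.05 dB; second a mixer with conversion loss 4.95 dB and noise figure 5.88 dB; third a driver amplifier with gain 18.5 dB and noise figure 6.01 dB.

Convert to linear (a loss of L dB is a gain of −L dB): F_i = 10^(NF_i/10), G_i = 10^(G_i,dB/10)
  Stage 1: F_1 = 10^(4.05/10) = 2.541, G_1 = 10^(14.1/10) = 25.70
  Stage 2: F_2 = 10^(5.88/10) = 3.873, G_2 = 10^(−4.95/10) = 0.3199
  Stage 3: F_3 = 10^(6.01/10) = 3.990, G_3 = 10^(18.5/10) = 70.79
Friis cascade:
  F = 2.541 + (3.873 − 1)/25.70 + (3.990 − 1)/8.222 = 3.016
NF = 10 log₁₀(3.016) = 4.79 dB

4.79 dB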